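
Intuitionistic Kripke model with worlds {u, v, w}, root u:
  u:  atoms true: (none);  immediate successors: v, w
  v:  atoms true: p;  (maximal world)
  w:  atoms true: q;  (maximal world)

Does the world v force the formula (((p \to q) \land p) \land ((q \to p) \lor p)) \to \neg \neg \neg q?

Yes

v \Vdash (((p \to q) \land p) \land ((q \to p) \lor p)) \to \neg \neg \neg q vacuously: no world accessible from v forces the antecedent ((p \to q) \land p) \land ((q \to p) \lor p).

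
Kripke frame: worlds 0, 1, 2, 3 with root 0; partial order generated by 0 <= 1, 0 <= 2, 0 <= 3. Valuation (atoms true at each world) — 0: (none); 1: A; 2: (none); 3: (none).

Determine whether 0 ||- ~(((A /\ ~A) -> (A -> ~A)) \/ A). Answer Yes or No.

0 ||-/- ~(((A /\ ~A) -> (A -> ~A)) \/ A) since 0 is accessible from 0 and 0 ||- ((A /\ ~A) -> (A -> ~A)) \/ A.
0 ||- ((A /\ ~A) -> (A -> ~A)) \/ A via the disjunct (A /\ ~A) -> (A -> ~A).

No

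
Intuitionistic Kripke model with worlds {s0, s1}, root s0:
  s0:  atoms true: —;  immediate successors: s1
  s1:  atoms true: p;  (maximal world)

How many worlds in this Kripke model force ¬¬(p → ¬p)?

0

s0: does not force it — s0 ⊮ ¬¬(p → ¬p) since s0 is accessible from s0 and s0 ⊩ ¬(p → ¬p).
s1: does not force it — s1 ⊮ ¬¬(p → ¬p) since s1 is accessible from s1 and s1 ⊩ ¬(p → ¬p).
Worlds forcing the formula: { }.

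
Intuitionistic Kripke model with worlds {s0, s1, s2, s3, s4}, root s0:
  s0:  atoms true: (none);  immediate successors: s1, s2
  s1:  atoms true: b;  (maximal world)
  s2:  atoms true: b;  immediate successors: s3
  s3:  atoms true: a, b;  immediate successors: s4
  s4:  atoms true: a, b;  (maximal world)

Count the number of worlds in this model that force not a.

1

s0: does not force it — s0 does not force not a since s3 is accessible from s0 and s3 forces a.
s1: forces it.
s2: does not force it.
s3: does not force it.
s4: does not force it.
Worlds forcing the formula: {s1}.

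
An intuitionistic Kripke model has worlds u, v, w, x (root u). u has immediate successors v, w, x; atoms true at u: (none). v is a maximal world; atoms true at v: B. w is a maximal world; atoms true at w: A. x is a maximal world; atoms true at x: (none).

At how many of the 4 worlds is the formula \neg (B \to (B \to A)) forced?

u: does not force it — u \nVdash \neg (B \to (B \to A)) since w is accessible from u and w \Vdash B \to (B \to A).
v: forces it.
w: does not force it.
x: does not force it.
Worlds forcing the formula: {v}.

1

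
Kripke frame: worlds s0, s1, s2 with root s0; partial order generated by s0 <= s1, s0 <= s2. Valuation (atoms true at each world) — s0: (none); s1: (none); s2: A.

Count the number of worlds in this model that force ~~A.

1

s0: does not force it — s0 ||-/- ~~A since s1 is accessible from s0 and s1 ||- ~A.
s1: does not force it — s1 ||-/- ~~A since s1 is accessible from s1 and s1 ||- ~A.
s2: forces it.
Worlds forcing the formula: {s2}.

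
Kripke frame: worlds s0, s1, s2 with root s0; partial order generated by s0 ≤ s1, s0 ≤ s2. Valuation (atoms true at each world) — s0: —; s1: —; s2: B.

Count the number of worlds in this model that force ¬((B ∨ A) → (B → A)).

1

s0: does not force it — s0 ⊮ ¬((B ∨ A) → (B → A)) since s1 is accessible from s0 and s1 ⊩ (B ∨ A) → (B → A).
s1: does not force it — s1 ⊮ ¬((B ∨ A) → (B → A)) since s1 is accessible from s1 and s1 ⊩ (B ∨ A) → (B → A).
s2: forces it.
Worlds forcing the formula: {s2}.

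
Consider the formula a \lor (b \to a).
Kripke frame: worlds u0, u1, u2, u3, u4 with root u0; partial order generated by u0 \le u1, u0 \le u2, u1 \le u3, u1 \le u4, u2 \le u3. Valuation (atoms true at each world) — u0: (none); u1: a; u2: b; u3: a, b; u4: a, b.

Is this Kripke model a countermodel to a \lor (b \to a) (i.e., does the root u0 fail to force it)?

Yes

u0 \nVdash a \lor (b \to a): neither disjunct is forced at u0.
u0 lacks atom a, so u0 \nVdash a.
So the root u0 does not force a \lor (b \to a); the model is a countermodel.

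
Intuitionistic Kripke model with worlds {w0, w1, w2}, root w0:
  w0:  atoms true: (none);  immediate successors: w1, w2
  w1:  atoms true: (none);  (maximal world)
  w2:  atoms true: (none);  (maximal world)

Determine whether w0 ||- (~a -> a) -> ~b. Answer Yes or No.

w0 ||- (~a -> a) -> ~b vacuously: no world accessible from w0 forces the antecedent ~a -> a.

Yes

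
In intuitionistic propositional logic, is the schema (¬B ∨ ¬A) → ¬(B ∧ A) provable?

Yes

This is a constructively valid De Morgan direction (disjunction of negations to negated conjunction), which is intuitionistically derivable.
If ¬B holds at a world then no accessible world forces B, hence none forces B ∧ A; likewise for ¬A.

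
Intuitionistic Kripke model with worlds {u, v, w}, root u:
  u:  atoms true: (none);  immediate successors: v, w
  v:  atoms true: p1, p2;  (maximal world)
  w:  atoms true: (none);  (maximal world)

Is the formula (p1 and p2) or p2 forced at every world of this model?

No

Not every world: u does not force (p1 and p2) or p2.
u does not force (p1 and p2) or p2: neither disjunct is forced at u.
u does not force p1 and p2 since u fails p1.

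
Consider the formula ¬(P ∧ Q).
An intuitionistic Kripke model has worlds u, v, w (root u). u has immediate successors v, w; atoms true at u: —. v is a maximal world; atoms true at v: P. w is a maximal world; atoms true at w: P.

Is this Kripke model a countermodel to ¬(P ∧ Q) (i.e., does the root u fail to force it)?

No

u ⊩ ¬(P ∧ Q): no world accessible from u forces P ∧ Q.
So the root u forces ¬(P ∧ Q); the model is not a countermodel.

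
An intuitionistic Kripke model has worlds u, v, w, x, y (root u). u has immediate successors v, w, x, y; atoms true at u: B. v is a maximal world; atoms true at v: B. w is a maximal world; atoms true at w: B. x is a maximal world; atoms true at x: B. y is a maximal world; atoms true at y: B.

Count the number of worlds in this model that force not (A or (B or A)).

0

u: does not force it — u does not force not (A or (B or A)) since u is accessible from u and u forces A or (B or A).
v: does not force it — v does not force not (A or (B or A)) since v is accessible from v and v forces A or (B or A).
w: does not force it.
x: does not force it.
y: does not force it.
Worlds forcing the formula: { }.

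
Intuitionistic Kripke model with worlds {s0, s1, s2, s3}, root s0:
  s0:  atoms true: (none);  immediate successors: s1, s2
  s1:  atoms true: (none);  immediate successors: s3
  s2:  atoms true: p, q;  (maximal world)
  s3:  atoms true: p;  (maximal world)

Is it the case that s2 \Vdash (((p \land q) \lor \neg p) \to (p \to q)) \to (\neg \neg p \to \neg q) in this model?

No

s2 \nVdash (((p \land q) \lor \neg p) \to (p \to q)) \to (\neg \neg p \to \neg q): already at s2 itself, s2 \Vdash ((p \land q) \lor \neg p) \to (p \to q) but s2 \nVdash \neg \neg p \to \neg q.
s2 \nVdash \neg \neg p \to \neg q: already at s2 itself, s2 \Vdash \neg \neg p but s2 \nVdash \neg q.
s2 \nVdash \neg q since s2 is accessible from s2 and s2 \Vdash q.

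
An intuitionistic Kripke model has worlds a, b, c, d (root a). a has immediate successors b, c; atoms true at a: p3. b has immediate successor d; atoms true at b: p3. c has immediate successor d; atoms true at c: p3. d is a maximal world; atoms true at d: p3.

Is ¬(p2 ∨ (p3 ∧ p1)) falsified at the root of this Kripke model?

No

a ⊩ ¬(p2 ∨ (p3 ∧ p1)): no world accessible from a forces p2 ∨ (p3 ∧ p1).
So the root a forces ¬(p2 ∨ (p3 ∧ p1)); the model is not a countermodel.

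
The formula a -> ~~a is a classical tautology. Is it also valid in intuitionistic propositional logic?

Yes

This is double-negation introduction, which is intuitionistically derivable.
If a world forces a then every accessible world forces a (persistence), so none forces ~a; hence ~~a.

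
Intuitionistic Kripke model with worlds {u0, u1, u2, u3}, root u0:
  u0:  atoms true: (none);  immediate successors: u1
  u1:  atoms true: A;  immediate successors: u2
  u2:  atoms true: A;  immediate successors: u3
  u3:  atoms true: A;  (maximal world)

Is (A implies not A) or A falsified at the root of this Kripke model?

u0 does not force (A implies not A) or A: neither disjunct is forced at u0.
u0 does not force A implies not A: at the accessible world u1, u1 forces A but u1 does not force not A.
u1 does not force not A since u1 is accessible from u1 and u1 forces A.
So the root u0 does not force (A implies not A) or A; the model is a countermodel.

Yes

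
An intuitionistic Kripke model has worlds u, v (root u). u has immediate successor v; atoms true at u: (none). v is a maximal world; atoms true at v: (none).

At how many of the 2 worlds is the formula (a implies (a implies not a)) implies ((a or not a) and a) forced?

0

u: does not force it — u does not force (a implies (a implies not a)) implies ((a or not a) and a): already at u itself, u forces a implies (a implies not a) but u does not force (a or not a) and a.
v: does not force it — v does not force (a implies (a implies not a)) implies ((a or not a) and a): already at v itself, v forces a implies (a implies not a) but v does not force (a or not a) and a.
Worlds forcing the formula: { }.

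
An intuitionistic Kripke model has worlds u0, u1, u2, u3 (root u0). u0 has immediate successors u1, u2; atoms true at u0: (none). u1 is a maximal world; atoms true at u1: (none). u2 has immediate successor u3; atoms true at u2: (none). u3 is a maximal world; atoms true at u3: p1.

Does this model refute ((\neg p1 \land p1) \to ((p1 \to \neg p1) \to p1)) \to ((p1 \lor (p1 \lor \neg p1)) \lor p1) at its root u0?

Yes

u0 \nVdash ((\neg p1 \land p1) \to ((p1 \to \neg p1) \to p1)) \to ((p1 \lor (p1 \lor \neg p1)) \lor p1): already at u0 itself, u0 \Vdash (\neg p1 \land p1) \to ((p1 \to \neg p1) \to p1) but u0 \nVdash (p1 \lor (p1 \lor \neg p1)) \lor p1.
u0 \nVdash (p1 \lor (p1 \lor \neg p1)) \lor p1: neither disjunct is forced at u0.
u0 \nVdash p1 \lor (p1 \lor \neg p1): neither disjunct is forced at u0.
u0 lacks atom p1, so u0 \nVdash p1.
So the root u0 does not force ((\neg p1 \land p1) \to ((p1 \to \neg p1) \to p1)) \to ((p1 \lor (p1 \lor \neg p1)) \lor p1); the model is a countermodel.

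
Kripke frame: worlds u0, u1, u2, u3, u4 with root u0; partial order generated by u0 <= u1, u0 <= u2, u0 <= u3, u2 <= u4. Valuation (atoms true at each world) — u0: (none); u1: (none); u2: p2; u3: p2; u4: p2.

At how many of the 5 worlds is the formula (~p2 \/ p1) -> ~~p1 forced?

u0: does not force it — u0 ||-/- (~p2 \/ p1) -> ~~p1: at the accessible world u1, u1 ||- ~p2 \/ p1 but u1 ||-/- ~~p1.
u1: does not force it — u1 ||-/- (~p2 \/ p1) -> ~~p1: already at u1 itself, u1 ||- ~p2 \/ p1 but u1 ||-/- ~~p1.
u2: forces it.
u3: forces it.
u4: forces it.
Worlds forcing the formula: {u2, u3, u4}.

3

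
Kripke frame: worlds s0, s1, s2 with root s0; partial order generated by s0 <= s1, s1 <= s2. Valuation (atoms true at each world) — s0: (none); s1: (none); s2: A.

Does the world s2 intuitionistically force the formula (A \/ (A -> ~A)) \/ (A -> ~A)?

Yes

s2 ||- (A \/ (A -> ~A)) \/ (A -> ~A) via the disjunct A \/ (A -> ~A).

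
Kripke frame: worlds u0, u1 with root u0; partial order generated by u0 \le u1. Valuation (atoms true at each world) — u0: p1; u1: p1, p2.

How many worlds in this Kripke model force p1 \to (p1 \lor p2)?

u0: forces it.
u1: forces it.
Worlds forcing the formula: {u0, u1}.

2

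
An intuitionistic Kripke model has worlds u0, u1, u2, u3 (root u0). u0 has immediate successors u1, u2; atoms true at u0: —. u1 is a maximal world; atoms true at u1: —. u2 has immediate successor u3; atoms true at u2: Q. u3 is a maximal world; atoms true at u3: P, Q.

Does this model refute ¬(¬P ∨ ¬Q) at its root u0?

u0 ⊮ ¬(¬P ∨ ¬Q) since u1 is accessible from u0 and u1 ⊩ ¬P ∨ ¬Q.
u1 ⊩ ¬P ∨ ¬Q via the disjunct ¬P.
So the root u0 does not force ¬(¬P ∨ ¬Q); the model is a countermodel.

Yes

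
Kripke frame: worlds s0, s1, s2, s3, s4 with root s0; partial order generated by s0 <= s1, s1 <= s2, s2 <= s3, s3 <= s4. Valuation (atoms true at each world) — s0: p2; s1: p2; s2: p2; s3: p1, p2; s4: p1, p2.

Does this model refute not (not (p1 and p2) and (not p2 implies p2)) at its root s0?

No

s0 forces not (not (p1 and p2) and (not p2 implies p2)): no world accessible from s0 forces not (p1 and p2) and (not p2 implies p2).
So the root s0 forces not (not (p1 and p2) and (not p2 implies p2)); the model is not a countermodel.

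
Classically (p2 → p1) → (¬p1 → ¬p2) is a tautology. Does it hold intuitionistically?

Yes

This is the forward direction of contraposition, which is intuitionistically derivable.
Assume p2 → p1 and ¬p1. If p2 held then p1 would follow, contradicting ¬p1; so ¬p2.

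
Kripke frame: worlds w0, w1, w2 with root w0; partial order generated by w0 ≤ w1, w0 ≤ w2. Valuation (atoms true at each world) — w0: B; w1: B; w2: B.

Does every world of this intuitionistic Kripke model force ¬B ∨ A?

Not every world: w0 ⊮ ¬B ∨ A.
w0 ⊮ ¬B ∨ A: neither disjunct is forced at w0.
w0 ⊮ ¬B since w0 is accessible from w0 and w0 ⊩ B.

No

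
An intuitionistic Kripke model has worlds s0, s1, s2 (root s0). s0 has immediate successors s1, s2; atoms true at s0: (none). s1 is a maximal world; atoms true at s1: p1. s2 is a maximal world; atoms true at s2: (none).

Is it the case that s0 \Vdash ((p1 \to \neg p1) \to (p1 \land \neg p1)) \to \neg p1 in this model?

s0 \nVdash ((p1 \to \neg p1) \to (p1 \land \neg p1)) \to \neg p1: at the accessible world s1, s1 \Vdash (p1 \to \neg p1) \to (p1 \land \neg p1) but s1 \nVdash \neg p1.
s1 \nVdash \neg p1 since s1 is accessible from s1 and s1 \Vdash p1.

No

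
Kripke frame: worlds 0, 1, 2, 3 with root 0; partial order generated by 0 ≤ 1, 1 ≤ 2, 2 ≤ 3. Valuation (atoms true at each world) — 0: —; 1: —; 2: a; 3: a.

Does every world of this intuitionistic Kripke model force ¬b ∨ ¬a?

0 ⊩ ¬b ∨ ¬a via the disjunct ¬b.
Since the root 0 forces ¬b ∨ ¬a and forcing is persistent (monotone upward), every world forces it.

Yes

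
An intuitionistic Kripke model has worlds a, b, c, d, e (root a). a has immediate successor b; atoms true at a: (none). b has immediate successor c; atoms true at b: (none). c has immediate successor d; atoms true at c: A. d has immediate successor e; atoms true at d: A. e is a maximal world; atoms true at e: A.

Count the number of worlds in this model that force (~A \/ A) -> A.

5

a: forces it.
b: forces it.
c: forces it.
d: forces it.
e: forces it.
Worlds forcing the formula: {a, b, c, d, e}.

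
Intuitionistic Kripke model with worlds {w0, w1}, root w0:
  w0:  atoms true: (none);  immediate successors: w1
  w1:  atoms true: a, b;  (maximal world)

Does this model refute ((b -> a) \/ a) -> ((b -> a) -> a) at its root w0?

Yes

w0 ||-/- ((b -> a) \/ a) -> ((b -> a) -> a): already at w0 itself, w0 ||- (b -> a) \/ a but w0 ||-/- (b -> a) -> a.
w0 ||-/- (b -> a) -> a: already at w0 itself, w0 ||- b -> a but w0 ||-/- a.
w0 lacks atom a, so w0 ||-/- a.
So the root w0 does not force ((b -> a) \/ a) -> ((b -> a) -> a); the model is a countermodel.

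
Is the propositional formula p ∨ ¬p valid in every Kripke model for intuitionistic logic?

No

This is the law of excluded middle, which is not intuitionistically valid.
A Kripke countermodel: worlds u0, u1; order generated by u0 ≤ u1; atoms true at each world — u0:{}; u1:{p}.
u0 ⊮ p ∨ ¬p: neither disjunct is forced at u0.
u0 lacks atom p, so u0 ⊮ p.
So the root u0 does not force the formula.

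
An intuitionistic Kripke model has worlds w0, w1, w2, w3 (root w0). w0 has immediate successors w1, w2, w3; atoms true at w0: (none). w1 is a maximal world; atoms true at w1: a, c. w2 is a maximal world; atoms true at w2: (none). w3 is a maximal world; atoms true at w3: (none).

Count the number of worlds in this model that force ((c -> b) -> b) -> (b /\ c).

w0: does not force it — w0 ||-/- ((c -> b) -> b) -> (b /\ c): at the accessible world w1, w1 ||- (c -> b) -> b but w1 ||-/- b /\ c.
w1: does not force it.
w2: forces it.
w3: forces it.
Worlds forcing the formula: {w2, w3}.

2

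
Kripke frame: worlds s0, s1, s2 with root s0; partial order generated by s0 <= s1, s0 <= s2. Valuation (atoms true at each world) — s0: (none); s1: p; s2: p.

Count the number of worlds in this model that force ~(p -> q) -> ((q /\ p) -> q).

3

s0: forces it.
s1: forces it.
s2: forces it.
Worlds forcing the formula: {s0, s1, s2}.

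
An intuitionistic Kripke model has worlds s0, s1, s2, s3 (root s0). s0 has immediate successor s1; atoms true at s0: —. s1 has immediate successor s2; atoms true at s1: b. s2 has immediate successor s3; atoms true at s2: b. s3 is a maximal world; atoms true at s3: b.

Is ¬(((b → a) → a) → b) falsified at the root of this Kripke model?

s0 ⊮ ¬(((b → a) → a) → b) since s1 is accessible from s0 and s1 ⊩ ((b → a) → a) → b.
s1 ⊩ ((b → a) → a) → b: every world accessible from s1 that forces (b → a) → a (namely s1, s2, s3) also forces b.
So the root s0 does not force ¬(((b → a) → a) → b); the model is a countermodel.

Yes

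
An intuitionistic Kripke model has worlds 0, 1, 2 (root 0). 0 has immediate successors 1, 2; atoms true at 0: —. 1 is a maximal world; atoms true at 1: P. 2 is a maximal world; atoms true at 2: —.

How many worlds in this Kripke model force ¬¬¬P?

0: does not force it — 0 ⊮ ¬¬¬P since 1 is accessible from 0 and 1 ⊩ ¬¬P.
1: does not force it — 1 ⊮ ¬¬¬P since 1 is accessible from 1 and 1 ⊩ ¬¬P.
2: forces it.
Worlds forcing the formula: {2}.

1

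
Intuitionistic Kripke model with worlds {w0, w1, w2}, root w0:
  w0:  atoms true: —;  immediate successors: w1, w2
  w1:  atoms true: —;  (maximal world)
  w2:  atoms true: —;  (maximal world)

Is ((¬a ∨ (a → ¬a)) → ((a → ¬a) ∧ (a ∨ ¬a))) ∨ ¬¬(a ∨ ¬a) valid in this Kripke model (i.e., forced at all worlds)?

Yes

w0 ⊩ ((¬a ∨ (a → ¬a)) → ((a → ¬a) ∧ (a ∨ ¬a))) ∨ ¬¬(a ∨ ¬a) via the disjunct (¬a ∨ (a → ¬a)) → ((a → ¬a) ∧ (a ∨ ¬a)).
Since the root w0 forces ((¬a ∨ (a → ¬a)) → ((a → ¬a) ∧ (a ∨ ¬a))) ∨ ¬¬(a ∨ ¬a) and forcing is persistent (monotone upward), every world forces it.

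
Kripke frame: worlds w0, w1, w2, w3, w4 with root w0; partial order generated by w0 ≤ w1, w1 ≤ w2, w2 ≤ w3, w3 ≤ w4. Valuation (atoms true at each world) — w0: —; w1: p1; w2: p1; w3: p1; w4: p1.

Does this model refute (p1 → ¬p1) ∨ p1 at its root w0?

Yes

w0 ⊮ (p1 → ¬p1) ∨ p1: neither disjunct is forced at w0.
w0 ⊮ p1 → ¬p1: at the accessible world w1, w1 ⊩ p1 but w1 ⊮ ¬p1.
w1 ⊮ ¬p1 since w1 is accessible from w1 and w1 ⊩ p1.
So the root w0 does not force (p1 → ¬p1) ∨ p1; the model is a countermodel.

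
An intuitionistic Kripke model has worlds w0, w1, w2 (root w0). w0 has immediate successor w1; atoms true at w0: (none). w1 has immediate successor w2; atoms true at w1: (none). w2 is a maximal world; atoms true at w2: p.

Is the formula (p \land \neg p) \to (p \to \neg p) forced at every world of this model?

w0 \Vdash (p \land \neg p) \to (p \to \neg p) vacuously: no world accessible from w0 forces the antecedent p \land \neg p.
Since the root w0 forces (p \land \neg p) \to (p \to \neg p) and forcing is persistent (monotone upward), every world forces it.

Yes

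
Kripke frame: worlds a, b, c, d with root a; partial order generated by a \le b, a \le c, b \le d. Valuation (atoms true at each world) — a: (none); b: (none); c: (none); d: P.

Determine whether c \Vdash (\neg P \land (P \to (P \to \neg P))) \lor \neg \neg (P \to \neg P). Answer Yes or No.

Yes

c \Vdash (\neg P \land (P \to (P \to \neg P))) \lor \neg \neg (P \to \neg P) via the disjunct \neg P \land (P \to (P \to \neg P)).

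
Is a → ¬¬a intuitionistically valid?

Yes

This is double-negation introduction, which is intuitionistically derivable.
If a world forces a then every accessible world forces a (persistence), so none forces ¬a; hence ¬¬a.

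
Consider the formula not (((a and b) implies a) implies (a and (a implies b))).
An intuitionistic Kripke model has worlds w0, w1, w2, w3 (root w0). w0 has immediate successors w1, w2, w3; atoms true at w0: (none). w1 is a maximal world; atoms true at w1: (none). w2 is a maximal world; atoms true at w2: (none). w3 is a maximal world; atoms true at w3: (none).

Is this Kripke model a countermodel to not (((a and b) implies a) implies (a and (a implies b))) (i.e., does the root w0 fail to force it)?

w0 forces not (((a and b) implies a) implies (a and (a implies b))): no world accessible from w0 forces ((a and b) implies a) implies (a and (a implies b)).
So the root w0 forces not (((a and b) implies a) implies (a and (a implies b))); the model is not a countermodel.

No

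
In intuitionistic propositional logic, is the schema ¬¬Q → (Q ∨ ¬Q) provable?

No

This is a variant of double-negation elimination (deriving excluded middle from double negation), which is not intuitionistically valid.
A Kripke countermodel: worlds s0, s1; order generated by s0 ≤ s1; atoms true at each world — s0:{}; s1:{Q}.
s0 ⊮ ¬¬Q → (Q ∨ ¬Q): already at s0 itself, s0 ⊩ ¬¬Q but s0 ⊮ Q ∨ ¬Q.
s0 ⊮ Q ∨ ¬Q: neither disjunct is forced at s0.
s0 lacks atom Q, so s0 ⊮ Q.
So the root s0 does not force the formula.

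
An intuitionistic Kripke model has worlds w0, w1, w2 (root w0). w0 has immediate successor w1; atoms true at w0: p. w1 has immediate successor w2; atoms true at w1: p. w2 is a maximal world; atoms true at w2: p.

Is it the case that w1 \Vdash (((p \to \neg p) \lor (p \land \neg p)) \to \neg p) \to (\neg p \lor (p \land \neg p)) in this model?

No

w1 \nVdash (((p \to \neg p) \lor (p \land \neg p)) \to \neg p) \to (\neg p \lor (p \land \neg p)): already at w1 itself, w1 \Vdash ((p \to \neg p) \lor (p \land \neg p)) \to \neg p but w1 \nVdash \neg p \lor (p \land \neg p).
w1 \nVdash \neg p \lor (p \land \neg p): neither disjunct is forced at w1.
w1 \nVdash \neg p since w1 is accessible from w1 and w1 \Vdash p.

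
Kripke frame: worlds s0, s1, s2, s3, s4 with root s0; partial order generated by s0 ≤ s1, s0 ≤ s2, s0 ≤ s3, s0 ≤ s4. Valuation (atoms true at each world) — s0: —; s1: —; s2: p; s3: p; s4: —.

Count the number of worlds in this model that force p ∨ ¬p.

4

s0: does not force it — s0 ⊮ p ∨ ¬p: neither disjunct is forced at s0.
s1: forces it.
s2: forces it.
s3: forces it.
s4: forces it.
Worlds forcing the formula: {s1, s2, s3, s4}.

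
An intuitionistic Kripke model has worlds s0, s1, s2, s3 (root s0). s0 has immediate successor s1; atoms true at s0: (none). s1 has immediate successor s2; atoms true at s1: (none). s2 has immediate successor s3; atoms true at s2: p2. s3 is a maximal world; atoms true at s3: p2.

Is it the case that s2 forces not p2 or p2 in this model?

s2 forces not p2 or p2 via the disjunct p2.

Yes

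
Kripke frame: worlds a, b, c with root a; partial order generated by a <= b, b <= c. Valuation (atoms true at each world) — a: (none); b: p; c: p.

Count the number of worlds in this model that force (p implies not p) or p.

a: does not force it — a does not force (p implies not p) or p: neither disjunct is forced at a.
b: forces it.
c: forces it.
Worlds forcing the formula: {b, c}.

2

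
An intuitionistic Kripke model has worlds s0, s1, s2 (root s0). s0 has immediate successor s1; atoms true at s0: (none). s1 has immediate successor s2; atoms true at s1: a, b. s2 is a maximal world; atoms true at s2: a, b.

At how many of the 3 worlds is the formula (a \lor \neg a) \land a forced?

2

s0: does not force it — s0 \nVdash (a \lor \neg a) \land a since s0 fails a \lor \neg a.
s1: forces it.
s2: forces it.
Worlds forcing the formula: {s1, s2}.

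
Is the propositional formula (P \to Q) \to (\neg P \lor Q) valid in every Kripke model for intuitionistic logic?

No

This is the material-implication-as-disjunction principle, which is not intuitionistically valid.
A Kripke countermodel: worlds s0, s1; order generated by s0 \le s1; atoms true at each world — s0:{}; s1:{P,Q}.
s0 \nVdash (P \to Q) \to (\neg P \lor Q): already at s0 itself, s0 \Vdash P \to Q but s0 \nVdash \neg P \lor Q.
s0 \nVdash \neg P \lor Q: neither disjunct is forced at s0.
s0 \nVdash \neg P since s1 is accessible from s0 and s1 \Vdash P.
So the root s0 does not force the formula.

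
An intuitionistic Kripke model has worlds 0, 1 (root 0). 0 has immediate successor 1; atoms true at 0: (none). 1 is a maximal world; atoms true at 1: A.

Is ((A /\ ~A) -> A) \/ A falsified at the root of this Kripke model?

No

0 ||- ((A /\ ~A) -> A) \/ A via the disjunct (A /\ ~A) -> A.
So the root 0 forces ((A /\ ~A) -> A) \/ A; the model is not a countermodel.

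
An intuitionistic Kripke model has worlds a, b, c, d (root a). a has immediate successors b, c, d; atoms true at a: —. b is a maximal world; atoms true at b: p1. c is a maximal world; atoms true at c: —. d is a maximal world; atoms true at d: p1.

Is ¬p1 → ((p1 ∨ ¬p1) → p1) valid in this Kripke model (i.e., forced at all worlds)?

No

Not every world: a ⊮ ¬p1 → ((p1 ∨ ¬p1) → p1).
a ⊮ ¬p1 → ((p1 ∨ ¬p1) → p1): at the accessible world c, c ⊩ ¬p1 but c ⊮ (p1 ∨ ¬p1) → p1.
c ⊮ (p1 ∨ ¬p1) → p1: already at c itself, c ⊩ p1 ∨ ¬p1 but c ⊮ p1.
c lacks atom p1, so c ⊮ p1.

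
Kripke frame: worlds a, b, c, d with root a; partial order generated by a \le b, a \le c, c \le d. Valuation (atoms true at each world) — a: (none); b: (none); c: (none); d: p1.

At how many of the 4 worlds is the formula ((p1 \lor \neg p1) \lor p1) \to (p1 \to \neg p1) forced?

a: does not force it — a \nVdash ((p1 \lor \neg p1) \lor p1) \to (p1 \to \neg p1): at the accessible world d, d \Vdash (p1 \lor \neg p1) \lor p1 but d \nVdash p1 \to \neg p1.
b: forces it.
c: does not force it — c \nVdash ((p1 \lor \neg p1) \lor p1) \to (p1 \to \neg p1): at the accessible world d, d \Vdash (p1 \lor \neg p1) \lor p1 but d \nVdash p1 \to \neg p1.
d: does not force it — d \nVdash ((p1 \lor \neg p1) \lor p1) \to (p1 \to \neg p1): already at d itself, d \Vdash (p1 \lor \neg p1) \lor p1 but d \nVdash p1 \to \neg p1.
Worlds forcing the formula: {b}.

1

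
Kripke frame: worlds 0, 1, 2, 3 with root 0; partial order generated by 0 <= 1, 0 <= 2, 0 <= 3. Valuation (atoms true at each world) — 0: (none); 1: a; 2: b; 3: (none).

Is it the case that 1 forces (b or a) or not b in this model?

1 forces (b or a) or not b via the disjunct b or a.

Yes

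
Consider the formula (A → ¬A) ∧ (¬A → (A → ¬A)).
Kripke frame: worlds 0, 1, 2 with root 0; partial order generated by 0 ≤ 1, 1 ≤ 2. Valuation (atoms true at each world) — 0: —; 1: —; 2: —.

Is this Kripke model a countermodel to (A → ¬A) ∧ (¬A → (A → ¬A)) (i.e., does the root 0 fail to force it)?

No

0 ⊩ (A → ¬A) ∧ (¬A → (A → ¬A)) since 0 forces both conjuncts.
So the root 0 forces (A → ¬A) ∧ (¬A → (A → ¬A)); the model is not a countermodel.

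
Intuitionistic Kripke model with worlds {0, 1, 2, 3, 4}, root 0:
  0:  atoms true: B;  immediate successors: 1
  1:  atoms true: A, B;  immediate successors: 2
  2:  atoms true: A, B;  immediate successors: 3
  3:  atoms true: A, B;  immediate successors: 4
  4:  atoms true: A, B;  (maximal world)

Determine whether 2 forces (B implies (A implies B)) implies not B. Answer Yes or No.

No

2 does not force (B implies (A implies B)) implies not B: already at 2 itself, 2 forces B implies (A implies B) but 2 does not force not B.
2 does not force not B since 2 is accessible from 2 and 2 forces B.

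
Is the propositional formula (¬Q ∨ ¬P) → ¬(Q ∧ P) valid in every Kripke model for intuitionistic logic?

This is a constructively valid De Morgan direction (disjunction of negations to negated conjunction), which is intuitionistically derivable.
If ¬Q holds at a world then no accessible world forces Q, hence none forces Q ∧ P; likewise for ¬P.

Yes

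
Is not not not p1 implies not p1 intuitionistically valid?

This is triple-negation reduction, which is intuitionistically derivable.
Assume not not not p1 and suppose p1. Then not not p1 (double-negation introduction), contradicting not not not p1. So not p1.

Yes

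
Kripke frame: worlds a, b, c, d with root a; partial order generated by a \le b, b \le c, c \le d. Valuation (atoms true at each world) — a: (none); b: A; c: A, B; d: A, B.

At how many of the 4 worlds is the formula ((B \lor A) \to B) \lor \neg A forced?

2

a: does not force it — a \nVdash ((B \lor A) \to B) \lor \neg A: neither disjunct is forced at a.
b: does not force it — b \nVdash ((B \lor A) \to B) \lor \neg A: neither disjunct is forced at b.
c: forces it.
d: forces it.
Worlds forcing the formula: {c, d}.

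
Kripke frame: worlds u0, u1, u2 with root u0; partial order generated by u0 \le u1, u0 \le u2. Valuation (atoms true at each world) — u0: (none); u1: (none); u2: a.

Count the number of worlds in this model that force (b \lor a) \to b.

u0: does not force it — u0 \nVdash (b \lor a) \to b: at the accessible world u2, u2 \Vdash b \lor a but u2 \nVdash b.
u1: forces it.
u2: does not force it — u2 \nVdash (b \lor a) \to b: already at u2 itself, u2 \Vdash b \lor a but u2 \nVdash b.
Worlds forcing the formula: {u1}.

1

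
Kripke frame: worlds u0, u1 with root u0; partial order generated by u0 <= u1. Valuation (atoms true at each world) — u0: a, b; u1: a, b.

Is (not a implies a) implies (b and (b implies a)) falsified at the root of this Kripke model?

u0 forces (not a implies a) implies (b and (b implies a)): every world accessible from u0 that forces not a implies a (namely u0, u1) also forces b and (b implies a).
So the root u0 forces (not a implies a) implies (b and (b implies a)); the model is not a countermodel.

No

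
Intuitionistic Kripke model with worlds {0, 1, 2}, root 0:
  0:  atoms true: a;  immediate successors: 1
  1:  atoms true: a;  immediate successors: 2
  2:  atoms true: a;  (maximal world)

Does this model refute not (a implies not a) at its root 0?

No

0 forces not (a implies not a): no world accessible from 0 forces a implies not a.
So the root 0 forces not (a implies not a); the model is not a countermodel.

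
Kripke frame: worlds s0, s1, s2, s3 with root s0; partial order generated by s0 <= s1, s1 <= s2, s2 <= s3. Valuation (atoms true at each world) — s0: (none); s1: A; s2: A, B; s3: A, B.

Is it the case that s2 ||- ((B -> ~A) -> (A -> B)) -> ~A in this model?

No

s2 ||-/- ((B -> ~A) -> (A -> B)) -> ~A: already at s2 itself, s2 ||- (B -> ~A) -> (A -> B) but s2 ||-/- ~A.
s2 ||-/- ~A since s2 is accessible from s2 and s2 ||- A.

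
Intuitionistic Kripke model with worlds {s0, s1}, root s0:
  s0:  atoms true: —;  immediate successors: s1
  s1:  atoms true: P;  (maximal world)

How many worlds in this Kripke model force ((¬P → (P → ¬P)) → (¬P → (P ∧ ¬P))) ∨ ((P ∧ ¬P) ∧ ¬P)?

2

s0: forces it.
s1: forces it.
Worlds forcing the formula: {s0, s1}.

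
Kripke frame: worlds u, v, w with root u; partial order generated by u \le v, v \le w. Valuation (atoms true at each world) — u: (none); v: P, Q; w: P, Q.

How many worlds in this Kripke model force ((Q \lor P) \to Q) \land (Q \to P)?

3

u: forces it.
v: forces it.
w: forces it.
Worlds forcing the formula: {u, v, w}.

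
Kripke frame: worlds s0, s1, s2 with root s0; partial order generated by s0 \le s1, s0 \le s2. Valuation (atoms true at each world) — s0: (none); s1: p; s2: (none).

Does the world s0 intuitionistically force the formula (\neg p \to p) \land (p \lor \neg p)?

s0 \nVdash (\neg p \to p) \land (p \lor \neg p) since s0 fails \neg p \to p.

No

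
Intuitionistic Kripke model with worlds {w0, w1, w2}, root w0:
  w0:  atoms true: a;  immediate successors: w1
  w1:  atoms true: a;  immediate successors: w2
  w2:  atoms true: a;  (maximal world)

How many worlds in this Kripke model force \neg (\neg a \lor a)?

w0: does not force it — w0 \nVdash \neg (\neg a \lor a) since w0 is accessible from w0 and w0 \Vdash \neg a \lor a.
w1: does not force it.
w2: does not force it.
Worlds forcing the formula: { }.

0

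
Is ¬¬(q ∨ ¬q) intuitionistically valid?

This is the double negation of excluded middle, which is intuitionistically derivable.
Assuming ¬(q ∨ ¬q): from q we'd get q ∨ ¬q, so ¬q; but then q ∨ ¬q again — contradiction. Hence ¬¬(q ∨ ¬q).

Yes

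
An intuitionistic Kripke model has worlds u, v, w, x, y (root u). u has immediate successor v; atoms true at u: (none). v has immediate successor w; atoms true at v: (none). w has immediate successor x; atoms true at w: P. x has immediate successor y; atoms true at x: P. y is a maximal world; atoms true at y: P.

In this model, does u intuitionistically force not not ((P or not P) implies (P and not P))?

No

u does not force not not ((P or not P) implies (P and not P)) since u is accessible from u and u forces not ((P or not P) implies (P and not P)).
u forces not ((P or not P) implies (P and not P)): no world accessible from u forces (P or not P) implies (P and not P).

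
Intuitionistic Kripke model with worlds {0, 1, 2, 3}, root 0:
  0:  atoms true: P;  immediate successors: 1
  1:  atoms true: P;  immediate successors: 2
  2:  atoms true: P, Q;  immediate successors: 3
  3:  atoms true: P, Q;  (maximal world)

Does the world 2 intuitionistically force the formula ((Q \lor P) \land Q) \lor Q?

2 \Vdash ((Q \lor P) \land Q) \lor Q via the disjunct (Q \lor P) \land Q.

Yes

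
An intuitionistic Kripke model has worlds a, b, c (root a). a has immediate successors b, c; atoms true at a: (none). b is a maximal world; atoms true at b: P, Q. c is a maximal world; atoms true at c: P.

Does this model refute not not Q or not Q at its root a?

Yes

a does not force not not Q or not Q: neither disjunct is forced at a.
a does not force not not Q since c is accessible from a and c forces not Q.
c forces not Q: no world accessible from c forces Q.
So the root a does not force not not Q or not Q; the model is a countermodel.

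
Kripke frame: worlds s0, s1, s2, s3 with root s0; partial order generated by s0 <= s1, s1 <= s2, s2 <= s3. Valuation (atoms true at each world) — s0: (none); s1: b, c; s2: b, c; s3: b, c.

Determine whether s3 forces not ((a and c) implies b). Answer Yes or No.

No

s3 does not force not ((a and c) implies b) since s3 is accessible from s3 and s3 forces (a and c) implies b.
s3 forces (a and c) implies b vacuously: no world accessible from s3 forces the antecedent a and c.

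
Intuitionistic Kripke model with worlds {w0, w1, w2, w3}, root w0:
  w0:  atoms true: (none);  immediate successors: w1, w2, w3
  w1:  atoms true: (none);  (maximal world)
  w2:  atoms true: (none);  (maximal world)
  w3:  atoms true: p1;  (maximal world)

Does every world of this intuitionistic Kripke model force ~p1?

No

Not every world: w0 ||-/- ~p1.
w0 ||-/- ~p1 since w3 is accessible from w0 and w3 ||- p1.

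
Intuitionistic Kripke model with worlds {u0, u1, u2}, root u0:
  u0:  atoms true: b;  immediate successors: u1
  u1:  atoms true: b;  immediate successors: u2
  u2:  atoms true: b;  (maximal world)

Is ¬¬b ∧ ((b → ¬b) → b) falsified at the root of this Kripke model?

No

u0 ⊩ ¬¬b ∧ ((b → ¬b) → b) since u0 forces both conjuncts.
So the root u0 forces ¬¬b ∧ ((b → ¬b) → b); the model is not a countermodel.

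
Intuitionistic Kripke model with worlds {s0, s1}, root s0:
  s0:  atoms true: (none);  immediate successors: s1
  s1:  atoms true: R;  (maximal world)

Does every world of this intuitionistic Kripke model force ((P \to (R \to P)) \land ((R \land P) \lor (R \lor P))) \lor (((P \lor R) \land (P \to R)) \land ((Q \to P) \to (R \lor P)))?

Not every world: s0 \nVdash ((P \to (R \to P)) \land ((R \land P) \lor (R \lor P))) \lor (((P \lor R) \land (P \to R)) \land ((Q \to P) \to (R \lor P))).
s0 \nVdash ((P \to (R \to P)) \land ((R \land P) \lor (R \lor P))) \lor (((P \lor R) \land (P \to R)) \land ((Q \to P) \to (R \lor P))): neither disjunct is forced at s0.
s0 \nVdash (P \to (R \to P)) \land ((R \land P) \lor (R \lor P)) since s0 fails (R \land P) \lor (R \lor P).

No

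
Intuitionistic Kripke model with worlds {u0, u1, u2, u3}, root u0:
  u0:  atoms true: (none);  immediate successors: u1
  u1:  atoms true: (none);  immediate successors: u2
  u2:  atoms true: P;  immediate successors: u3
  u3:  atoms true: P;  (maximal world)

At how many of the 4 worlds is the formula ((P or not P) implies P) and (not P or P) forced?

u0: does not force it — u0 does not force ((P or not P) implies P) and (not P or P) since u0 fails not P or P.
u1: does not force it — u1 does not force ((P or not P) implies P) and (not P or P) since u1 fails not P or P.
u2: forces it.
u3: forces it.
Worlds forcing the formula: {u2, u3}.

2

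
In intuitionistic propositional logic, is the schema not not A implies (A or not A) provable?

No

This is a variant of double-negation elimination (deriving excluded middle from double negation), which is not intuitionistically valid.
A Kripke countermodel: worlds s0, s1; order generated by s0 <= s1; atoms true at each world — s0:{}; s1:{A}.
s0 does not force not not A implies (A or not A): already at s0 itself, s0 forces not not A but s0 does not force A or not A.
s0 does not force A or not A: neither disjunct is forced at s0.
s0 lacks atom A, so s0 does not force A.
So the root s0 does not force the formula.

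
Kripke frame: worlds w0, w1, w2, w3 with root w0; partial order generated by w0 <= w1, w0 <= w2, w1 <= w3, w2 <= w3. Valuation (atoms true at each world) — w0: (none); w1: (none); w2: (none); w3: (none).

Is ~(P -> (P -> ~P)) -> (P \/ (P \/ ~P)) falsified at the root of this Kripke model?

w0 ||- ~(P -> (P -> ~P)) -> (P \/ (P \/ ~P)) vacuously: no world accessible from w0 forces the antecedent ~(P -> (P -> ~P)).
So the root w0 forces ~(P -> (P -> ~P)) -> (P \/ (P \/ ~P)); the model is not a countermodel.

No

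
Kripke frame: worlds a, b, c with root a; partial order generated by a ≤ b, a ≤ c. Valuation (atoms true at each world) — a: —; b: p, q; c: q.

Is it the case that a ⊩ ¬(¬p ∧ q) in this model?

No

a ⊮ ¬(¬p ∧ q) since c is accessible from a and c ⊩ ¬p ∧ q.
c ⊩ ¬p ∧ q since c forces both conjuncts.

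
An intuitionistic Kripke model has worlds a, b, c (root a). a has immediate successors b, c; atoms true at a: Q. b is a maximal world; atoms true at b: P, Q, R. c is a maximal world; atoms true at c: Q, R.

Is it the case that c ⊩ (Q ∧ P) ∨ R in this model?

Yes

c ⊩ (Q ∧ P) ∨ R via the disjunct R.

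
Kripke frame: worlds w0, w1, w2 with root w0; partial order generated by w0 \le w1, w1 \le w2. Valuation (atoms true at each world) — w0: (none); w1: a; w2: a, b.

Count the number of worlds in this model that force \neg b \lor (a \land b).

w0: does not force it — w0 \nVdash \neg b \lor (a \land b): neither disjunct is forced at w0.
w1: does not force it — w1 \nVdash \neg b \lor (a \land b): neither disjunct is forced at w1.
w2: forces it.
Worlds forcing the formula: {w2}.

1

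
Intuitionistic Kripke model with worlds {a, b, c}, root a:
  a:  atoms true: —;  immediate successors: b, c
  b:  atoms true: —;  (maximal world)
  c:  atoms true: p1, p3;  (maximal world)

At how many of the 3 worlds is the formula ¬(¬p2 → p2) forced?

3

a: forces it.
b: forces it.
c: forces it.
Worlds forcing the formula: {a, b, c}.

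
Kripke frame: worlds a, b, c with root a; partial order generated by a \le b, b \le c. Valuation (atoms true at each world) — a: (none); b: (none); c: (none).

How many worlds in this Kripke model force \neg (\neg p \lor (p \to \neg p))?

0

a: does not force it — a \nVdash \neg (\neg p \lor (p \to \neg p)) since a is accessible from a and a \Vdash \neg p \lor (p \to \neg p).
b: does not force it — b \nVdash \neg (\neg p \lor (p \to \neg p)) since b is accessible from b and b \Vdash \neg p \lor (p \to \neg p).
c: does not force it.
Worlds forcing the formula: { }.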